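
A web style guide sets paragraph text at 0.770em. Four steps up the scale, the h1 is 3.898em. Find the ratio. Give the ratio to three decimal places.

The ratio satisfies 0.770 × r⁴ = 3.898, so r = (3.898 / 0.770)^(1/4).
r = 5.0623^(1/4) ≈ 1.5000

1.500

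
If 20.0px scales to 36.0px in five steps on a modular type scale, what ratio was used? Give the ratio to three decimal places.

r⁵ = 36.0 / 20.0, so r = (36.0/20.0)^(1/5).
r = 1.8000^(1/5) ≈ 1.1247

1.125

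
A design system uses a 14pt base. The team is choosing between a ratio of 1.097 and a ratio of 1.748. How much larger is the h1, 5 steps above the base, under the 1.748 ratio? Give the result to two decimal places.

206.23pt

At 1.097: 14.0 × 1.097⁵ = 22.2414pt
At 1.748: 14.0 × 1.748⁵ = 228.4732pt
Difference: 228.4732 − 22.2414 = 206.2318pt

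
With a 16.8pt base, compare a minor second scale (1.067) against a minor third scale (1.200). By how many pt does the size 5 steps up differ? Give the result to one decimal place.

18.6pt

Minor second: 16.8 × 1.067⁵ = 23.234pt
Minor third: 16.8 × 1.200⁵ = 41.804pt
Difference: 41.804 − 23.234 = 18.570pt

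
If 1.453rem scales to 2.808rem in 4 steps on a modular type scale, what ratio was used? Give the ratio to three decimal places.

The ratio satisfies 1.453 × r⁴ = 2.808, so r = (2.808 / 1.453)^(1/4).
r = 1.9326^(1/4) ≈ 1.1791

1.179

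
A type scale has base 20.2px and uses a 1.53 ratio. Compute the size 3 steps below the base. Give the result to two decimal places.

5.64px

20.2 ÷ 1.53³ = 20.2 ÷ 3.58158 ≈ 5.64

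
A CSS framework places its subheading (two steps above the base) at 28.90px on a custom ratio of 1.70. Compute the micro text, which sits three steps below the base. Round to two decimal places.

28.90 ÷ 1.70⁵ = 28.90 ÷ 14.19857 ≈ 2.035

2.04px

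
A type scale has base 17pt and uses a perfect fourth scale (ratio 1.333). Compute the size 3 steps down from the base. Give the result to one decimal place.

Every step multiplies by the scale ratio.
17.0 ÷ 1.333³ = 17.0 ÷ 2.36859 ≈ 7.18

7.2pt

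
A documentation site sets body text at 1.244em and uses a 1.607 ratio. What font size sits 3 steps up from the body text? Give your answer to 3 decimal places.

Every step multiplies by the scale ratio.
1.244 × 1.607³ = 1.244 × 4.15000 ≈ 5.163

5.163em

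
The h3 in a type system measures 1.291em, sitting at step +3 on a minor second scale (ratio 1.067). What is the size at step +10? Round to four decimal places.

2.0327em

1.291 × 1.067⁷ = 1.291 × 1.57453 ≈ 2.0327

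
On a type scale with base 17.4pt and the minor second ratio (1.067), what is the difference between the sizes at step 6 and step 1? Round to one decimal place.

Step 1: 17.4 × 1.067 = 18.566pt
Step 6: 17.4 × 1.067⁶ = 25.676pt
Difference: 25.676 − 18.566 = 7.110pt

7.1pt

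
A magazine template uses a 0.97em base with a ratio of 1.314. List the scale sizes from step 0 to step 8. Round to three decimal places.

Step 0: 0.97em
Step 1: 0.97 × 1.314 = 1.275
Step 2: 0.97 × 1.314² = 1.675
Step 3: 0.97 × 1.314³ = 2.201
Step 4: 0.97 × 1.314⁴ = 2.892
Step 5: 0.97 × 1.314⁵ = 3.800
Step 6: 0.97 × 1.314⁶ = 4.993
Step 7: 0.97 × 1.314⁷ = 6.561
Step 8: 0.97 × 1.314⁸ = 8.621

0.970em, 1.275em, 1.675em, 2.201em, 2.892em, 3.800em, 4.993em, 6.561em, 8.621em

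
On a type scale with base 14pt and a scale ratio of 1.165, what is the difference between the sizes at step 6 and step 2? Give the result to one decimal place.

16.0pt

Step 2: 14.0 × 1.165² = 19.001pt
Step 6: 14.0 × 1.165⁶ = 35.001pt
Difference: 35.001 − 19.001 = 16.000pt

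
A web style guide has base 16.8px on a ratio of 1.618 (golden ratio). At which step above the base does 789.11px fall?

8

1.618ⁿ = 789.11 / 16.8 = 46.9708
n = ln(46.9708) / ln(1.618) = 3.8495 / 0.4812 ≈ 8.00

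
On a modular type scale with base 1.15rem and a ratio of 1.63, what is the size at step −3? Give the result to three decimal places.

Every step multiplies by the scale ratio.
1.15 ÷ 1.63³ = 1.15 ÷ 4.33075 ≈ 0.266

0.266rem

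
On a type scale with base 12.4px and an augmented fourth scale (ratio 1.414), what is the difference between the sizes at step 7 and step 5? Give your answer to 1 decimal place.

Step 5: 12.4 × 1.414⁵ = 70.092px
Step 7: 12.4 × 1.414⁷ = 140.142px
Difference: 140.142 − 70.092 = 70.050px

70.0px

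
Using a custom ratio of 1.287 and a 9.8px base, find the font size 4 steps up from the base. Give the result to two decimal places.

9.8 × 1.287⁴ = 9.8 × 2.74356 ≈ 26.89

26.89px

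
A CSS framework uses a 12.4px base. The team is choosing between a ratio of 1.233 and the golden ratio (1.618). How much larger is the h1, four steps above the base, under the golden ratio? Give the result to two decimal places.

56.32px

At 1.233: 12.4 × 1.233⁴ = 28.6599px
Golden ratio: 12.4 × 1.618⁴ = 84.9837px
Difference: 84.9837 − 28.6599 = 56.3238px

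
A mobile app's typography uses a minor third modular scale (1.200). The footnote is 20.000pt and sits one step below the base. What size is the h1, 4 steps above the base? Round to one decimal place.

Moving from step -1 to step +4 is 5 steps up, so multiply by r⁵.
20.000 × 1.200⁵ = 20.000 × 2.48832 ≈ 49.766

49.8pt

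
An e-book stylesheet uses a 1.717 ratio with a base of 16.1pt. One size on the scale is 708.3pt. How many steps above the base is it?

7

1.717ⁿ = 708.3 / 16.1 = 43.9938
n = ln(43.9938) / ln(1.717) = 3.7840 / 0.5406 ≈ 7.00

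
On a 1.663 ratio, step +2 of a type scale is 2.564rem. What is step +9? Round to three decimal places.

2.564 × 1.663⁷ = 2.564 × 35.17594 ≈ 90.191

90.191rem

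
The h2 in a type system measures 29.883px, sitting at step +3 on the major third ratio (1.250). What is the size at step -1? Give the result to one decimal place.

12.2px

The gap is -1 − (3) = -4 steps, so the factor is 1.250^-4.
29.883 ÷ 1.250⁴ = 29.883 ÷ 2.44141 ≈ 12.240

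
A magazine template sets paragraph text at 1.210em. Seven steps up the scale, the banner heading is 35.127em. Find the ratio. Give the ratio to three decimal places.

1.618

r⁷ = 35.127 / 1.210, so r = (35.127/1.210)^(1/7).
r = 29.0306^(1/7) ≈ 1.6180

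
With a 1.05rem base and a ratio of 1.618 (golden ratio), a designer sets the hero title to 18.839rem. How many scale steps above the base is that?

6

1.618ⁿ = 18.839 / 1.05 = 17.9419
n = ln(17.9419) / ln(1.618) = 2.8871 / 0.4812 ≈ 6.00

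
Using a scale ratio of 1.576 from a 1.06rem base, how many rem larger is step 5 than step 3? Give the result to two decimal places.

6.16rem

Step 3: 1.06 × 1.576³ = 4.1493rem
Step 5: 1.06 × 1.576⁵ = 10.3059rem
Difference: 10.3059 − 4.1493 = 6.1566rem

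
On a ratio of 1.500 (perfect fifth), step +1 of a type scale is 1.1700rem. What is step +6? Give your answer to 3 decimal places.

8.885rem

1.1700 × 1.500⁵ = 1.1700 × 7.59375 ≈ 8.885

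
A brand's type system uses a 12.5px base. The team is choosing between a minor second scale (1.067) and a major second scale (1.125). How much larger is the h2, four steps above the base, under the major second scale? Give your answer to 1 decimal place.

3.8px

Minor second: 12.5 × 1.067⁴ = 16.202px
Major second: 12.5 × 1.125⁴ = 20.023px
Difference: 20.023 − 16.202 = 3.821px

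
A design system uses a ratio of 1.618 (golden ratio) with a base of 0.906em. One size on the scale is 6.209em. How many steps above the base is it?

4

1.618ⁿ = 6.209 / 0.906 = 6.8532
n = ln(6.8532) / ln(1.618) = 1.9247 / 0.4812 ≈ 4.00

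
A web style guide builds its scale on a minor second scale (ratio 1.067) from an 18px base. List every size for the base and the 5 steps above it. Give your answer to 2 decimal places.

Step 0: 18px
Step 1: 18.0 × 1.067 = 19.21
Step 2: 18.0 × 1.067² = 20.49
Step 3: 18.0 × 1.067³ = 21.87
Step 4: 18.0 × 1.067⁴ = 23.33
Step 5: 18.0 × 1.067⁵ = 24.89

18.00px, 19.21px, 20.49px, 21.87px, 23.33px, 24.89px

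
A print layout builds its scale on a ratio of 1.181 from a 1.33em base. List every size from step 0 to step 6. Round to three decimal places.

1.330em, 1.571em, 1.855em, 2.191em, 2.587em, 3.056em, 3.609em

Step 0: 1.33em
Step 1: 1.33 × 1.181 = 1.571
Step 2: 1.33 × 1.181² = 1.855
Step 3: 1.33 × 1.181³ = 2.191
Step 4: 1.33 × 1.181⁴ = 2.587
Step 5: 1.33 × 1.181⁵ = 3.056
Step 6: 1.33 × 1.181⁶ = 3.609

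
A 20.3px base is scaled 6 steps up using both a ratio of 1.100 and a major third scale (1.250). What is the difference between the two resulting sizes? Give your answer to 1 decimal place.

41.5px

At 1.100: 20.3 × 1.100⁶ = 35.963px
Major third: 20.3 × 1.250⁶ = 77.438px
Difference: 77.438 − 35.963 = 41.475px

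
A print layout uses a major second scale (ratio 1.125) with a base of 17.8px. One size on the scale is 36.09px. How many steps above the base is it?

1.125ⁿ = 36.09 / 17.8 = 2.0275
n = ln(2.0275) / ln(1.125) = 0.7068 / 0.1178 ≈ 6.00

6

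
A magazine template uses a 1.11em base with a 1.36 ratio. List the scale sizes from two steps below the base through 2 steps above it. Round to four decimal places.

Step -2: 1.11 ÷ 1.36² = 0.6001
Step -1: 1.11 ÷ 1.36 = 0.8162
Step 0: 1.11em
Step 1: 1.11 × 1.36 = 1.5096
Step 2: 1.11 × 1.36² = 2.0531

0.6001em, 0.8162em, 1.1100em, 1.5096em, 2.0531em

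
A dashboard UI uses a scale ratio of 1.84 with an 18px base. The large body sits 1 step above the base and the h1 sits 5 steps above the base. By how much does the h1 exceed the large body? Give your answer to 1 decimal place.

346.5px

Step 1: 18.0 × 1.84 = 33.120px
Step 5: 18.0 × 1.84⁵ = 379.631px
Difference: 379.631 − 33.120 = 346.511px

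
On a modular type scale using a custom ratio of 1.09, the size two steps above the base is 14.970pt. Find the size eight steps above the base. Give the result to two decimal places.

25.11pt

The gap is 8 − (2) = 6 steps, so the factor is 1.09^6.
14.970 × 1.09⁶ = 14.970 × 1.67710 ≈ 25.106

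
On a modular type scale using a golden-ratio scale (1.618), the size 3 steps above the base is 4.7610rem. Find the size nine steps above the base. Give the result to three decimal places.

4.7610 × 1.618⁶ = 4.7610 × 17.94201 ≈ 85.422

85.422rem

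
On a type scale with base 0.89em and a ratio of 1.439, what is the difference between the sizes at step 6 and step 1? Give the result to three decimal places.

Step 1: 0.89 × 1.439 = 1.28071em
Step 6: 0.89 × 1.439⁶ = 7.90232em
Difference: 7.90232 − 1.28071 = 6.62161em

6.622em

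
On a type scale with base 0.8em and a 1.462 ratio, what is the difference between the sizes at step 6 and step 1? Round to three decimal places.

Step 1: 0.8 × 1.462 = 1.16960em
Step 6: 0.8 × 1.462⁶ = 7.81222em
Difference: 7.81222 − 1.16960 = 6.64262em

6.643em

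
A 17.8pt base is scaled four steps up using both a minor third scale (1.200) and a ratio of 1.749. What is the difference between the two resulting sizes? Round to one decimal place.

129.7pt

Minor third: 17.8 × 1.200⁴ = 36.910pt
At 1.749: 17.8 × 1.749⁴ = 166.563pt
Difference: 166.563 − 36.910 = 129.653pt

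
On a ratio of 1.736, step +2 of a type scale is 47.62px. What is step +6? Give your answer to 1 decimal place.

432.5px

The gap is 6 − (2) = 4 steps, so the factor is 1.736^4.
47.62 × 1.736⁴ = 47.62 × 9.08236 ≈ 432.502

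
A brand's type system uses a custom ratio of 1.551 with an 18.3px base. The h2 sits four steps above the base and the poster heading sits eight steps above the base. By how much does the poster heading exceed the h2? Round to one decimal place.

Step 4: 18.3 × 1.551⁴ = 105.901px
Step 8: 18.3 × 1.551⁸ = 612.838px
Difference: 612.838 − 105.901 = 506.937px

506.9px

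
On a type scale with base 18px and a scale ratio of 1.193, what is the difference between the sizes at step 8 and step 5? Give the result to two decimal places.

Step 5: 18.0 × 1.193⁵ = 43.4985px
Step 8: 18.0 × 1.193⁸ = 73.8577px
Difference: 73.8577 − 43.4985 = 30.3592px

30.36px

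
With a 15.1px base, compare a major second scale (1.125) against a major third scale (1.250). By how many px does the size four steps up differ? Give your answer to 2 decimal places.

12.68px

Major second: 15.1 × 1.125⁴ = 24.1873px
Major third: 15.1 × 1.250⁴ = 36.8652px
Difference: 36.8652 − 24.1873 = 12.6779px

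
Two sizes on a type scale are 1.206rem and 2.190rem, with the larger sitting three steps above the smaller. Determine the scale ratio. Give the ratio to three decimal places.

1.220

The ratio satisfies 1.206 × r³ = 2.190, so r = (2.190 / 1.206)^(1/3).
r = 1.8159^(1/3) ≈ 1.2200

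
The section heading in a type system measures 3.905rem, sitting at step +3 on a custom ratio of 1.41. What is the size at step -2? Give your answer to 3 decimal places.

0.701rem

3.905 ÷ 1.41⁵ = 3.905 ÷ 5.57308 ≈ 0.701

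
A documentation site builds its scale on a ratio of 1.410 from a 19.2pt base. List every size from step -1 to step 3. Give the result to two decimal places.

Step -1: 19.2 ÷ 1.410 = 13.62
Step 0: 19.2pt
Step 1: 19.2 × 1.410 = 27.07
Step 2: 19.2 × 1.410² = 38.17
Step 3: 19.2 × 1.410³ = 53.82

13.62pt, 19.20pt, 27.07pt, 38.17pt, 53.82pt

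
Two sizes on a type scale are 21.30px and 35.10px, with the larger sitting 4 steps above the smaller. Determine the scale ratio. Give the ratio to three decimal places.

The ratio satisfies 21.30 × r⁴ = 35.10, so r = (35.10 / 21.30)^(1/4).
r = 1.6479^(1/4) ≈ 1.1330

1.133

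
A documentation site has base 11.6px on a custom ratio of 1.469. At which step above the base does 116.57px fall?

6

1.469ⁿ = 116.57 / 11.6 = 10.0491
n = ln(10.0491) / ln(1.469) = 2.3075 / 0.3846 ≈ 6.00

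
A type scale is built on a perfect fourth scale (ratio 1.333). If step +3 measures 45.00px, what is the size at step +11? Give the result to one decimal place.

448.6px

45.00 × 1.333⁸ = 45.00 × 9.96876 ≈ 448.594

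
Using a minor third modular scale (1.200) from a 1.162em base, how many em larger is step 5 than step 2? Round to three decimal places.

Step 2: 1.162 × 1.200² = 1.67328em
Step 5: 1.162 × 1.200⁵ = 2.89143em
Difference: 2.89143 − 1.67328 = 1.21815em

1.218em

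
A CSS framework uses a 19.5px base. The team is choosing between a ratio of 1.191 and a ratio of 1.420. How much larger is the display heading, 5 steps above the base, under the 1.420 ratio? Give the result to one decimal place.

At 1.191: 19.5 × 1.191⁵ = 46.730px
At 1.420: 19.5 × 1.420⁵ = 112.584px
Difference: 112.584 − 46.730 = 65.854px

65.9px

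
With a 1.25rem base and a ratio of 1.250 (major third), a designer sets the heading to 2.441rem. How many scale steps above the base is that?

1.250ⁿ = 2.441 / 1.25 = 1.9528
n = ln(1.9528) / ln(1.250) = 0.6693 / 0.2231 ≈ 3.00

3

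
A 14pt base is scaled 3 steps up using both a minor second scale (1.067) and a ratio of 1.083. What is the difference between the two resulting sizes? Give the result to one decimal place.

Minor second: 14.0 × 1.067³ = 17.007pt
At 1.083: 14.0 × 1.083³ = 17.783pt
Difference: 17.783 − 17.007 = 0.776pt

0.8pt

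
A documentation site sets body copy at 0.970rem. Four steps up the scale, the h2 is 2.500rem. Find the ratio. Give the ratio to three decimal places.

1.267

r⁴ = 2.500 / 0.970, so r = (2.500/0.970)^(1/4).
r = 2.5773^(1/4) ≈ 1.2670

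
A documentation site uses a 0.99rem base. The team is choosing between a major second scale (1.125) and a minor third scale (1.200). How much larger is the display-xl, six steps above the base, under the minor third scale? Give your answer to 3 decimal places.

0.949rem

Major second: 0.99 × 1.125⁶ = 2.00701rem
Minor third: 0.99 × 1.200⁶ = 2.95612rem
Difference: 2.95612 − 2.00701 = 0.94911rem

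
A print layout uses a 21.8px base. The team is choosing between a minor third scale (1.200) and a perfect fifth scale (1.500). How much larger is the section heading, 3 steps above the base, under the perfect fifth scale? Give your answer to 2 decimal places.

Minor third: 21.8 × 1.200³ = 37.6704px
Perfect fifth: 21.8 × 1.500³ = 73.5750px
Difference: 73.5750 − 37.6704 = 35.9046px

35.90px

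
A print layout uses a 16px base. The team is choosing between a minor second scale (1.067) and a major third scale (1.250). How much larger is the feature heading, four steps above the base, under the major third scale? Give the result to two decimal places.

18.32px

Minor second: 16.0 × 1.067⁴ = 20.7385px
Major third: 16.0 × 1.250⁴ = 39.0625px
Difference: 39.0625 − 20.7385 = 18.3240px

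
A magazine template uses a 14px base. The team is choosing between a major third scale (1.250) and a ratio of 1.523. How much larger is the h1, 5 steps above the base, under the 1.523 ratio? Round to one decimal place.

Major third: 14.0 × 1.250⁵ = 42.725px
At 1.523: 14.0 × 1.523⁵ = 114.717px
Difference: 114.717 − 42.725 = 71.992px

72.0px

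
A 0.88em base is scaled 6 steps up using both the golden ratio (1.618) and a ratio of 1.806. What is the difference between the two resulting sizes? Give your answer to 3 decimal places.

Golden ratio: 0.88 × 1.618⁶ = 15.78897em
At 1.806: 0.88 × 1.806⁶ = 30.53438em
Difference: 30.53438 − 15.78897 = 14.74541em

14.745em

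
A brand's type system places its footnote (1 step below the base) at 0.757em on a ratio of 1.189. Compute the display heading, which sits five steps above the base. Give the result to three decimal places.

The gap is 5 − (-1) = 6 steps, so the factor is 1.189^6.
0.757 × 1.189⁶ = 0.757 × 2.82547 ≈ 2.139

2.139em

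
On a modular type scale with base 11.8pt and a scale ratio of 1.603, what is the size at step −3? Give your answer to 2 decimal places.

11.8 ÷ 1.603³ = 11.8 ÷ 4.11908 ≈ 2.86

2.86pt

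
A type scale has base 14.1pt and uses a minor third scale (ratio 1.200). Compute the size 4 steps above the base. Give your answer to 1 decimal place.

29.2pt

Each step on a modular scale multiplies by the ratio, so the size n steps from the base is base × ratioⁿ.
14.1 × 1.200⁴ = 14.1 × 2.07360 ≈ 29.24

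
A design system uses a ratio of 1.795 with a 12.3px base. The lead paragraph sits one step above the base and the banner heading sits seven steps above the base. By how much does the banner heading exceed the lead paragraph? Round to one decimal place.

Step 1: 12.3 × 1.795 = 22.079px
Step 7: 12.3 × 1.795⁷ = 738.510px
Difference: 738.510 − 22.079 = 716.431px

716.4px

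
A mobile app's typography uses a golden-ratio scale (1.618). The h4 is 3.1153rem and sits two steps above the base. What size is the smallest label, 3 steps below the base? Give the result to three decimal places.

3.1153 ÷ 1.618⁵ = 3.1153 ÷ 11.08901 ≈ 0.281

0.281rem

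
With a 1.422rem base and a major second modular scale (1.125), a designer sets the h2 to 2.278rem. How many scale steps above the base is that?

4

1.125ⁿ = 2.278 / 1.422 = 1.6020
n = ln(1.6020) / ln(1.125) = 0.4712 / 0.1178 ≈ 4.00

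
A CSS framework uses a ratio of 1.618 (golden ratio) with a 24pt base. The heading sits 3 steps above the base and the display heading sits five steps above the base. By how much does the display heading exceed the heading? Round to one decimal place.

164.5pt

Step 3: 24.0 × 1.618³ = 101.659pt
Step 5: 24.0 × 1.618⁵ = 266.136pt
Difference: 266.136 − 101.659 = 164.477pt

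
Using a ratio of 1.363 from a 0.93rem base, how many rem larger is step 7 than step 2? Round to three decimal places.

6.400rem

Step 2: 0.93 × 1.363² = 1.72773rem
Step 7: 0.93 × 1.363⁷ = 8.12744rem
Difference: 8.12744 − 1.72773 = 6.39971rem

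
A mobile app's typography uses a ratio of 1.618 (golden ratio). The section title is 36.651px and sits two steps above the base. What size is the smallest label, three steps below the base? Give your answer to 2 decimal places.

3.31px

Moving from step +2 to step -3 is 5 steps down, so divide by r⁵.
36.651 ÷ 1.618⁵ = 36.651 ÷ 11.08901 ≈ 3.305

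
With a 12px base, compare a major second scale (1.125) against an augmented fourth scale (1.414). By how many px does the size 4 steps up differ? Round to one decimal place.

28.7px

Major second: 12.0 × 1.125⁴ = 19.222px
Augmented fourth: 12.0 × 1.414⁴ = 47.971px
Difference: 47.971 − 19.222 = 28.749px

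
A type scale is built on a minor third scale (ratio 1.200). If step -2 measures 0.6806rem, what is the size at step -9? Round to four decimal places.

0.1899rem

The gap is -9 − (-2) = -7 steps, so the factor is 1.200^-7.
0.6806 ÷ 1.200⁷ = 0.6806 ÷ 3.58318 ≈ 0.1899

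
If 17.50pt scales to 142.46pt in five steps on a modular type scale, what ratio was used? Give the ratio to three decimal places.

1.521

r⁵ = 142.46 / 17.50, so r = (142.46/17.50)^(1/5).
r = 8.1406^(1/5) ≈ 1.5210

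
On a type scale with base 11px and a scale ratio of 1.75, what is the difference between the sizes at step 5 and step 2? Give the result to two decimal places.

146.86px

Step 2: 11.0 × 1.75² = 33.6875px
Step 5: 11.0 × 1.75⁵ = 180.5439px
Difference: 180.5439 − 33.6875 = 146.8564px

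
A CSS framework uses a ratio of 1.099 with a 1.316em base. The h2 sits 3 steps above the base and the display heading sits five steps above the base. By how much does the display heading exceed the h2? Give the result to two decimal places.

0.36em

Step 3: 1.316 × 1.099³ = 1.7468em
Step 5: 1.316 × 1.099⁵ = 2.1098em
Difference: 2.1098 − 1.7468 = 0.3630em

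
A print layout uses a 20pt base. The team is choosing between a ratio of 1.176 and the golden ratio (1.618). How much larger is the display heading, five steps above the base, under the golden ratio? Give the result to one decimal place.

At 1.176: 20.0 × 1.176⁵ = 44.985pt
Golden ratio: 20.0 × 1.618⁵ = 221.780pt
Difference: 221.780 − 44.985 = 176.795pt

176.8pt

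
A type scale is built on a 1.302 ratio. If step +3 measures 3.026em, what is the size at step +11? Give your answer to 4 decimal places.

24.9895em

3.026 × 1.302⁸ = 3.026 × 8.25825 ≈ 24.9895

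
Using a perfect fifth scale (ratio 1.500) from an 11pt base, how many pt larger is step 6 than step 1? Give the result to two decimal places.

108.80pt

Step 1: 11.0 × 1.500 = 16.5000pt
Step 6: 11.0 × 1.500⁶ = 125.2969pt
Difference: 125.2969 − 16.5000 = 108.7969pt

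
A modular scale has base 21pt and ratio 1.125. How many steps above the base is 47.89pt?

1.125ⁿ = 47.89 / 21 = 2.2805
n = ln(2.2805) / ln(1.125) = 0.8244 / 0.1178 ≈ 7.00

7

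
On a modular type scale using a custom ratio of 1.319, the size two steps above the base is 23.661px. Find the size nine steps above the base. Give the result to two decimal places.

164.34px

The gap is 9 − (2) = 7 steps, so the factor is 1.319^7.
23.661 × 1.319⁷ = 23.661 × 6.94566 ≈ 164.341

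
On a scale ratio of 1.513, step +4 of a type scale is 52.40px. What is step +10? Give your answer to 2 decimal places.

628.59px

52.40 × 1.513⁶ = 52.40 × 11.99592 ≈ 628.586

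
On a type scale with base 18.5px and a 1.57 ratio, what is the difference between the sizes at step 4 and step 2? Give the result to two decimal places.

Step 2: 18.5 × 1.57² = 45.6007px
Step 4: 18.5 × 1.57⁴ = 112.4010px
Difference: 112.4010 − 45.6007 = 66.8003px

66.80px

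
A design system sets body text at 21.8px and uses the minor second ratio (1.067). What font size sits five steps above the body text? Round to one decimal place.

21.8 × 1.067⁵ = 21.8 × 1.38300 ≈ 30.15

30.1px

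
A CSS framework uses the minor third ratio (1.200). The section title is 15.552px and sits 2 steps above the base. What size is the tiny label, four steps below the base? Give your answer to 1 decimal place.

5.2px

The gap is -4 − (2) = -6 steps, so the factor is 1.200^-6.
15.552 ÷ 1.200⁶ = 15.552 ÷ 2.98598 ≈ 5.208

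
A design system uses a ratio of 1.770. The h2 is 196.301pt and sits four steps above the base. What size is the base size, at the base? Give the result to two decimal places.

20.00pt

Moving from step +4 to step +0 is 4 steps down, so divide by r⁴.
196.301 ÷ 1.770⁴ = 196.301 ÷ 9.81506 ≈ 20.000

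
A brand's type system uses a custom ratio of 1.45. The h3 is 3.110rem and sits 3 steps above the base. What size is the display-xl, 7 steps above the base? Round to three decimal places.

13.748rem

Moving from step +3 to step +7 is 4 steps up, so multiply by r⁴.
3.110 × 1.45⁴ = 3.110 × 4.42051 ≈ 13.748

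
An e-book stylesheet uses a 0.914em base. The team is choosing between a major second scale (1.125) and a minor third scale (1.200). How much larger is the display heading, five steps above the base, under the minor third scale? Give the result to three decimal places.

Major second: 0.914 × 1.125⁵ = 1.64706em
Minor third: 0.914 × 1.200⁵ = 2.27432em
Difference: 2.27432 − 1.64706 = 0.62726em

0.627em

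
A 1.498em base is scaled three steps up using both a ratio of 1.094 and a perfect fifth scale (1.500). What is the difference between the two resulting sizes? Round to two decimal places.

At 1.094: 1.498 × 1.094³ = 1.9614em
Perfect fifth: 1.498 × 1.500³ = 5.0557em
Difference: 5.0557 − 1.9614 = 3.0943em

3.09em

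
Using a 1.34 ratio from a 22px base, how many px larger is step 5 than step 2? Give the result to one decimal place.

Step 2: 22.0 × 1.34² = 39.503px
Step 5: 22.0 × 1.34⁵ = 95.049px
Difference: 95.049 − 39.503 = 55.546px

55.5px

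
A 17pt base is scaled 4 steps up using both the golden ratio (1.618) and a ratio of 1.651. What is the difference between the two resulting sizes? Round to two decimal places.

Golden ratio: 17.0 × 1.618⁴ = 116.5099pt
At 1.651: 17.0 × 1.651⁴ = 126.3098pt
Difference: 126.3098 − 116.5099 = 9.7999pt

9.80pt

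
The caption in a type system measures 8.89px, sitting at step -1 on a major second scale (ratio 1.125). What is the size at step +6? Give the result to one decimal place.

8.89 × 1.125⁷ = 8.89 × 2.28070 ≈ 20.275

20.3px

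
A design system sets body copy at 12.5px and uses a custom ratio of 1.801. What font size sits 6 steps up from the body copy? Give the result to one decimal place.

12.5 × 1.801⁶ = 12.5 × 34.12576 ≈ 426.57

426.6px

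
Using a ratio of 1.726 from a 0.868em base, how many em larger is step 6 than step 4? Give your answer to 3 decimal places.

15.246em

Step 4: 0.868 × 1.726⁴ = 7.70341em
Step 6: 0.868 × 1.726⁶ = 22.94904em
Difference: 22.94904 − 7.70341 = 15.24563em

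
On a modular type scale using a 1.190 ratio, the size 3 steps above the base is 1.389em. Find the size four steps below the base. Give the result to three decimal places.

0.411em

Moving from step +3 to step -4 is 7 steps down, so divide by r⁷.
1.389 ÷ 1.190⁷ = 1.389 ÷ 3.37932 ≈ 0.411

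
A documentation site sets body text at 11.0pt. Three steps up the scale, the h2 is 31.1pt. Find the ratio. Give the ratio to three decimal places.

The ratio satisfies 11.0 × r³ = 31.1, so r = (31.1 / 11.0)^(1/3).
r = 2.8273^(1/3) ≈ 1.4140

1.414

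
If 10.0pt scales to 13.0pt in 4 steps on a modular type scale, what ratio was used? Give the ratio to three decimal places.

The ratio satisfies 10.0 × r⁴ = 13.0, so r = (13.0 / 10.0)^(1/4).
r = 1.3000^(1/4) ≈ 1.0678

1.068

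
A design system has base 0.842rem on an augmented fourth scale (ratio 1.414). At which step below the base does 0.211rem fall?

1.414ⁿ = 0.842 / 0.211 = 3.9905
n = ln(3.9905) / ln(1.414) = 1.3839 / 0.3464 ≈ 3.99

4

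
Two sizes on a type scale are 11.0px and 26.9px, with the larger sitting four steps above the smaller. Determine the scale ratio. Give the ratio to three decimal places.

The ratio satisfies 11.0 × r⁴ = 26.9, so r = (26.9 / 11.0)^(1/4).
r = 2.4455^(1/4) ≈ 1.2505

1.251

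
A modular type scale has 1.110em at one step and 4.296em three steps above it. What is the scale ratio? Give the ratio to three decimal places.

r³ = 4.296 / 1.110, so r = (4.296/1.110)^(1/3).
r = 3.8703^(1/3) ≈ 1.5701

1.570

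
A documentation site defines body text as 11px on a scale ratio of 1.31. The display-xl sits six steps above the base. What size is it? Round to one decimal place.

55.6px

Each step on a modular scale multiplies by the ratio, so the size n steps from the base is base × ratioⁿ.
11.0 × 1.31⁶ = 11.0 × 5.05391 ≈ 55.59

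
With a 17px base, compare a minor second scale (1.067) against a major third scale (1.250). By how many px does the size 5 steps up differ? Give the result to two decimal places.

28.37px

Minor second: 17.0 × 1.067⁵ = 23.5110px
Major third: 17.0 × 1.250⁵ = 51.8799px
Difference: 51.8799 − 23.5110 = 28.3689px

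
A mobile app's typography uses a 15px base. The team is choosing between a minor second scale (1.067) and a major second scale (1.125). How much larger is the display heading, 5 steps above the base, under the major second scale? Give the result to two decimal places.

6.29px

Minor second: 15.0 × 1.067⁵ = 20.7450px
Major second: 15.0 × 1.125⁵ = 27.0305px
Difference: 27.0305 − 20.7450 = 6.2855px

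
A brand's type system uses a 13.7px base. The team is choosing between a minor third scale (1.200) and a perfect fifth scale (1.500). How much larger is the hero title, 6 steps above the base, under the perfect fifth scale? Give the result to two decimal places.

115.14px

Minor third: 13.7 × 1.200⁶ = 40.9080px
Perfect fifth: 13.7 × 1.500⁶ = 156.0516px
Difference: 156.0516 − 40.9080 = 115.1436px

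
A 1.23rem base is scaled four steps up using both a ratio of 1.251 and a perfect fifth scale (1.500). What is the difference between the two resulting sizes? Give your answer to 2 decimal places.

3.21rem

At 1.251: 1.23 × 1.251⁴ = 3.0126rem
Perfect fifth: 1.23 × 1.500⁴ = 6.2269rem
Difference: 6.2269 − 3.0126 = 3.2143rem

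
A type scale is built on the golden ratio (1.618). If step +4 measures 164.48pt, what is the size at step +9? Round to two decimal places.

164.48 × 1.618⁵ = 164.48 × 11.08901 ≈ 1823.920

1823.92pt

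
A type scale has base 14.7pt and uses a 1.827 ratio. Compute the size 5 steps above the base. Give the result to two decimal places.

Each step on a modular scale multiplies by the ratio, so the size n steps from the base is base × ratioⁿ.
14.7 × 1.827⁵ = 14.7 × 20.35601 ≈ 299.23

299.23pt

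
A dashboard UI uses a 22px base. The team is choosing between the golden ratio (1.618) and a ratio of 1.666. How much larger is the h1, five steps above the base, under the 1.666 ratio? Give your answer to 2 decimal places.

38.40px

Golden ratio: 22.0 × 1.618⁵ = 243.9581px
At 1.666: 22.0 × 1.666⁵ = 282.3564px
Difference: 282.3564 − 243.9581 = 38.3983px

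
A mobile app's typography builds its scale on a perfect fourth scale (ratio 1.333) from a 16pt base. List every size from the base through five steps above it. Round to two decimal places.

Step 0: 16pt
Step 1: 16.0 × 1.333 = 21.33
Step 2: 16.0 × 1.333² = 28.43
Step 3: 16.0 × 1.333³ = 37.90
Step 4: 16.0 × 1.333⁴ = 50.52
Step 5: 16.0 × 1.333⁵ = 67.34

16.00pt, 21.33pt, 28.43pt, 37.90pt, 50.52pt, 67.34pt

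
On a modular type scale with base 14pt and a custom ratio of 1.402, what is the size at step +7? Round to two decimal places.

149.06pt

A modular type scale is a geometric sequence: sizeₙ = base × rⁿ.
14.0 × 1.402⁷ = 14.0 × 10.64722 ≈ 149.06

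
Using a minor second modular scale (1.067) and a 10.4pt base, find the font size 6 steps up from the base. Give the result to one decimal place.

10.4 × 1.067⁶ = 10.4 × 1.47566 ≈ 15.35

15.3pt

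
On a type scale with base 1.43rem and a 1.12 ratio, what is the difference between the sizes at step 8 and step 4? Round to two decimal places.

Step 4: 1.43 × 1.12⁴ = 2.2501rem
Step 8: 1.43 × 1.12⁸ = 3.5406rem
Difference: 3.5406 − 2.2501 = 1.2905rem

1.29rem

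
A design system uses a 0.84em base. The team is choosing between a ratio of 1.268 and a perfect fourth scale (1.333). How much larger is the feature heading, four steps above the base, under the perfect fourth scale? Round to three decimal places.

0.481em

At 1.268: 0.84 × 1.268⁴ = 2.17148em
Perfect fourth: 0.84 × 1.333⁴ = 2.65216em
Difference: 2.65216 − 2.17148 = 0.48068em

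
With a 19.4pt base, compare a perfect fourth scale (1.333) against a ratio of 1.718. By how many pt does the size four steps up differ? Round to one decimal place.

107.8pt

Perfect fourth: 19.4 × 1.333⁴ = 61.252pt
At 1.718: 19.4 × 1.718⁴ = 169.003pt
Difference: 169.003 − 61.252 = 107.751pt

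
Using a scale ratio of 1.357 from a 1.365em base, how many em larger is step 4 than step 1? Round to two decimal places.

2.78em

Step 1: 1.365 × 1.357 = 1.8523em
Step 4: 1.365 × 1.357⁴ = 4.6286em
Difference: 4.6286 − 1.8523 = 2.7763em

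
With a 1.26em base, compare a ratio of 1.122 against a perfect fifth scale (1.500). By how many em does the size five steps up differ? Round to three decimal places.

At 1.122: 1.26 × 1.122⁵ = 2.24045em
Perfect fifth: 1.26 × 1.500⁵ = 9.56813em
Difference: 9.56813 − 2.24045 = 7.32768em

7.328em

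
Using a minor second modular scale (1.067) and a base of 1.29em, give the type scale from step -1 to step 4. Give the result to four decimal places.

Step -1: 1.29 ÷ 1.067 = 1.2090
Step 0: 1.29em
Step 1: 1.29 × 1.067 = 1.3764
Step 2: 1.29 × 1.067² = 1.4687
Step 3: 1.29 × 1.067³ = 1.5671
Step 4: 1.29 × 1.067⁴ = 1.6720

1.2090em, 1.2900em, 1.3764em, 1.4687em, 1.5671em, 1.6720em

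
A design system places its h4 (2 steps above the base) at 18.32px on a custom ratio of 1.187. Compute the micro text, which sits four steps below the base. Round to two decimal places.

6.55px

Moving from step +2 to step -4 is 6 steps down, so divide by r⁶.
18.32 ÷ 1.187⁶ = 18.32 ÷ 2.79708 ≈ 6.550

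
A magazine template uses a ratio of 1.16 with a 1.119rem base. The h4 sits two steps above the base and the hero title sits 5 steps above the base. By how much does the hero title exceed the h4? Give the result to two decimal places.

0.84rem

Step 2: 1.119 × 1.16² = 1.5057rem
Step 5: 1.119 × 1.16⁵ = 2.3503rem
Difference: 2.3503 − 1.5057 = 0.8446rem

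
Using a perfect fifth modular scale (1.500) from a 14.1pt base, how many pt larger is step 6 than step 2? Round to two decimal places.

Step 2: 14.1 × 1.500² = 31.7250pt
Step 6: 14.1 × 1.500⁶ = 160.6078pt
Difference: 160.6078 − 31.7250 = 128.8828pt

128.88pt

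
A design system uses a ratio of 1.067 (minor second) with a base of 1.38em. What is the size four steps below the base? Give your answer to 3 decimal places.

1.38 ÷ 1.067⁴ = 1.38 ÷ 1.29616 ≈ 1.065

1.065em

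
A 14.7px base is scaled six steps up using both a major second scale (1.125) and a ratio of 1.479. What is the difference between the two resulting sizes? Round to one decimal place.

Major second: 14.7 × 1.125⁶ = 29.801px
At 1.479: 14.7 × 1.479⁶ = 153.860px
Difference: 153.860 − 29.801 = 124.059px

124.1px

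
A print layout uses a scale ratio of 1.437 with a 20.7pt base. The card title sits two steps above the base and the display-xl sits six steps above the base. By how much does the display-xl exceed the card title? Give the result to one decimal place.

Step 2: 20.7 × 1.437² = 42.745pt
Step 6: 20.7 × 1.437⁶ = 182.268pt
Difference: 182.268 − 42.745 = 139.523pt

139.5pt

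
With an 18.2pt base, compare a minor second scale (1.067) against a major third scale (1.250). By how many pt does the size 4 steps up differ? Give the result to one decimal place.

Minor second: 18.2 × 1.067⁴ = 23.590pt
Major third: 18.2 × 1.250⁴ = 44.434pt
Difference: 44.434 − 23.590 = 20.844pt

20.8pt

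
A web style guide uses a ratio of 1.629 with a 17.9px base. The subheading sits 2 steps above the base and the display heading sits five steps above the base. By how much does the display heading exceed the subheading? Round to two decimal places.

Step 2: 17.9 × 1.629² = 47.5002px
Step 5: 17.9 × 1.629⁵ = 205.3329px
Difference: 205.3329 − 47.5002 = 157.8327px

157.83px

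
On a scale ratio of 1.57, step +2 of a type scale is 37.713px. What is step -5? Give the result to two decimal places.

1.60px

37.713 ÷ 1.57⁷ = 37.713 ÷ 23.51243 ≈ 1.604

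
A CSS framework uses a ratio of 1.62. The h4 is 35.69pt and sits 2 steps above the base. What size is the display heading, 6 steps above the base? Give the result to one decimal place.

245.8pt

35.69 × 1.62⁴ = 35.69 × 6.88748 ≈ 245.814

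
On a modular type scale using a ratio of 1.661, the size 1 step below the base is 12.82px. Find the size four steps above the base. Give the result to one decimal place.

162.1px

Moving from step -1 to step +4 is 5 steps up, so multiply by r⁵.
12.82 × 1.661⁵ = 12.82 × 12.64294 ≈ 162.083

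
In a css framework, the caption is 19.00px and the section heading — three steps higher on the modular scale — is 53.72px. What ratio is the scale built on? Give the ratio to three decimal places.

1.414

r³ = 53.72 / 19.00, so r = (53.72/19.00)^(1/3).
r = 2.8274^(1/3) ≈ 1.4140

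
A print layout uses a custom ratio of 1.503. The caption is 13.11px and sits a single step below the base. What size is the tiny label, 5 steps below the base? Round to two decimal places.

2.57px

13.11 ÷ 1.503⁴ = 13.11 ÷ 5.10312 ≈ 2.569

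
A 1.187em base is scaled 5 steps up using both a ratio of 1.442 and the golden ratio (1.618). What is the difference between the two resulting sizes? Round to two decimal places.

5.76em

At 1.442: 1.187 × 1.442⁵ = 7.4008em
Golden ratio: 1.187 × 1.618⁵ = 13.1626em
Difference: 13.1626 − 7.4008 = 5.7618em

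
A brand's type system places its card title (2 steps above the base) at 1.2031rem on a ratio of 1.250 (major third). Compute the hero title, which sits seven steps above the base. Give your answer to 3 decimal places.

Moving from step +2 to step +7 is 5 steps up, so multiply by r⁵.
1.2031 × 1.250⁵ = 1.2031 × 3.05176 ≈ 3.672

3.672rem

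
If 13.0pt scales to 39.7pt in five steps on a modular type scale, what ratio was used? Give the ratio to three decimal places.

1.250

The ratio satisfies 13.0 × r⁵ = 39.7, so r = (39.7 / 13.0)^(1/5).
r = 3.0538^(1/5) ≈ 1.2502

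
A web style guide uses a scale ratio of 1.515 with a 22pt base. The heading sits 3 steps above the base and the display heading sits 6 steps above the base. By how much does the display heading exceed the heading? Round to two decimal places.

189.51pt

Step 3: 22.0 × 1.515³ = 76.4998pt
Step 6: 22.0 × 1.515⁶ = 266.0103pt
Difference: 266.0103 − 76.4998 = 189.5105pt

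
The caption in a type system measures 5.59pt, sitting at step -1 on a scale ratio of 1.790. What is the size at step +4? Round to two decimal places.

102.73pt

5.59 × 1.790⁵ = 5.59 × 18.37660 ≈ 102.725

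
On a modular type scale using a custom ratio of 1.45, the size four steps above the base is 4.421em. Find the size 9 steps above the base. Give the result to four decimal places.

28.3374em

4.421 × 1.45⁵ = 4.421 × 6.40973 ≈ 28.3374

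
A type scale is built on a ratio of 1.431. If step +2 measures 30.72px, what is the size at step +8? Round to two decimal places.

263.79px

30.72 × 1.431⁶ = 30.72 × 8.58693 ≈ 263.790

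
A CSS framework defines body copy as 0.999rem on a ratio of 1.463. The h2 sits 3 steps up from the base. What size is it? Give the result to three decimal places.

Every step multiplies by the scale ratio.
0.999 × 1.463³ = 0.999 × 3.13136 ≈ 3.128

3.128rem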